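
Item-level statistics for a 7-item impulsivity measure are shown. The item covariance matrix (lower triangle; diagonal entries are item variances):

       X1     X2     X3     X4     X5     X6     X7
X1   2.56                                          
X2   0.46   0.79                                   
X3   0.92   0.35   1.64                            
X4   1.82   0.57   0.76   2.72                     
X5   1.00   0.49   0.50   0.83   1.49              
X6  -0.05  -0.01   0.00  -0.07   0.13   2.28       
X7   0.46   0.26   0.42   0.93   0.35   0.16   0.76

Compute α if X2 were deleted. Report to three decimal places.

α = 0.705

Remaining items: X1, X3, X4, X5, X6, X7 (k = 6).
sum of item variances = 2.56 + 1.64 + 2.72 + 1.49 + 2.28 + 0.76 = 11.45
σ²_T = 11.45 + 2 × 8.16 = 27.77
α (item deleted) = (6/5)·(1 − 11.45/27.77) = 0.705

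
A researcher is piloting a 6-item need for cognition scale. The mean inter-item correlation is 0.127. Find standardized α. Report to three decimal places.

Standardized α = k·r̄ / (1 + (k−1)·r̄) = 6 × 0.127 / (1 + 5 × 0.127)
  = 0.7620 / 1.6350 = 0.466

α = 0.466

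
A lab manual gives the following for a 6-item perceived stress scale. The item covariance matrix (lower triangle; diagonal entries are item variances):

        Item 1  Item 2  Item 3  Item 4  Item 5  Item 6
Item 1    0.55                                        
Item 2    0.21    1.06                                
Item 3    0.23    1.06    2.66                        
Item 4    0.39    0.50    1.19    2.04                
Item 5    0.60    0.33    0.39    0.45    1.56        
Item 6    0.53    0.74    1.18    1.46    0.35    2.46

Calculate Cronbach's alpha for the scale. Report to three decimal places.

sum of item variances = 0.55 + 1.06 + 2.66 + 2.04 + 1.56 + 2.46 = 10.33
Sum of the distinct covariances = 9.61
σ²_total = 10.33 + 2 × 9.61 = 29.55
α = (k/(k−1))·(1 − sum of item variances/σ²_total) = (6/5)·(1 − 10.33/29.55) = 0.781

α = 0.781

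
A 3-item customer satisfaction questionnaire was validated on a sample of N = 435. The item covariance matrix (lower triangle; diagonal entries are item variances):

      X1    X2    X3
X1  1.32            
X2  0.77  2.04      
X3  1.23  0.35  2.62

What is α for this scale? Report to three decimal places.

Σσᵢ² = 1.32 + 2.04 + 2.62 = 5.98
Sum of the distinct covariances = 2.35
σ²_total = 5.98 + 2 × 2.35 = 10.68
α = (k/(k−1))·(1 − Σσᵢ²/σ²_total) = (3/2)·(1 − 5.98/10.68) = 0.660

α = 0.660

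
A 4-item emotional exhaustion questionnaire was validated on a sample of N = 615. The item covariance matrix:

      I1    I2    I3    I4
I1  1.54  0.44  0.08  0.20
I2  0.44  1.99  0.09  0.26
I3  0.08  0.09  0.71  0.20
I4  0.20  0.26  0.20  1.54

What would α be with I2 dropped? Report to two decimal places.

Remaining items: I1, I3, I4 (k = 3).
Σσ²ᵢ = 1.54 + 0.71 + 1.54 = 3.79
Var(T) = 3.79 + 2 × 0.48 = 4.75
α (item deleted) = (3/2)·(1 − 3.79/4.75) = 0.30

α = 0.30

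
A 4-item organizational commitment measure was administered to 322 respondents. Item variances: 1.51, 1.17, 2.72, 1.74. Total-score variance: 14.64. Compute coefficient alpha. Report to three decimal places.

ΣVar(i) = 1.51 + 1.17 + 2.72 + 1.74 = 7.14
α = (k/(k−1))·(1 − ΣVar(i)/σ²_T) = (4/3)·(1 − 7.14/14.64) = 0.683

coefficient alpha = 0.683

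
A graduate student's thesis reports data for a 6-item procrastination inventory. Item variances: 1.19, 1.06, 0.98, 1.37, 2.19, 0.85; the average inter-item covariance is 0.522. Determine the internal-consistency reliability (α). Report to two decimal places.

α = 0.81

Σσ²ᵢ = 1.19 + 1.06 + 0.98 + 1.37 + 2.19 + 0.85 = 7.64
Sum of the 15 distinct covariances = 15 × 0.522 = 7.830
total variance = Σσ²ᵢ + 2·Σcov = 7.64 + 2 × 7.830 = 23.300
α = (6/5)·(1 − 7.64/23.300) = 0.81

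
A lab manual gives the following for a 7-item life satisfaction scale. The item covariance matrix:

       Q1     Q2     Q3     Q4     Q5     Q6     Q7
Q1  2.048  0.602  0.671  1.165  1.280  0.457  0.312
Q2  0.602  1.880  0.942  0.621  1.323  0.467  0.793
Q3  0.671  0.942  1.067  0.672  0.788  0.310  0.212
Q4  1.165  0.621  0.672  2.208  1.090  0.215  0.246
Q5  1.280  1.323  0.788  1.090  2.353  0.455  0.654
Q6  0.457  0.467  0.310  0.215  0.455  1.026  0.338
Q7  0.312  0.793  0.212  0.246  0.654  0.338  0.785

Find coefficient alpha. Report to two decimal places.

ΣVar(i) = 2.048 + 1.880 + 1.067 + 2.208 + 2.353 + 1.026 + 0.785 = 11.367
Sum of off-diagonal covariances = 13.613
σ²_total = 11.367 + 2 × 13.613 = 38.593
α = (k/(k−1))·(1 − ΣVar(i)/σ²_total) = (7/6)·(1 − 11.367/38.593) = 0.82

α = 0.82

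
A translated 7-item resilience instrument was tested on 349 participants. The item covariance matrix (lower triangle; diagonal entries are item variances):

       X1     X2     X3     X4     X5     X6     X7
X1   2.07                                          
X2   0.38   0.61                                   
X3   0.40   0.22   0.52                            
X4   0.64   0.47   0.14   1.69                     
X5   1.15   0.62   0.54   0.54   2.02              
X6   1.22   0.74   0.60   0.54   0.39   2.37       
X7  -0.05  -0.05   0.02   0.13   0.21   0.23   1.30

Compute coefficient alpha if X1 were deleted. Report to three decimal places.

Remaining items: X2, X3, X4, X5, X6, X7 (k = 6).
Σσᵢ² = 0.61 + 0.52 + 1.69 + 2.02 + 2.37 + 1.30 = 8.51
σ²_total = 8.51 + 2 × 5.34 = 19.19
α (item deleted) = (6/5)·(1 − 8.51/19.19) = 0.668

α = 0.668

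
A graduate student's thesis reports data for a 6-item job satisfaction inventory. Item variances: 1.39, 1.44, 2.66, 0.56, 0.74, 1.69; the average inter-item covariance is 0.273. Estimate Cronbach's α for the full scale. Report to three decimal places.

Cronbach's α = 0.590

Σσ²ᵢ = 1.39 + 1.44 + 2.66 + 0.56 + 0.74 + 1.69 = 8.48
Sum of the 15 distinct covariances = 15 × 0.273 = 4.095
σ²_total = Σσ²ᵢ + 2·Σcov = 8.48 + 2 × 4.095 = 16.670
α = (6/5)·(1 − 8.48/16.670) = 0.590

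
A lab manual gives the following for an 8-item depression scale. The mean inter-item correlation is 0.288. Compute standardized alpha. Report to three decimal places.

α = 0.764

Standardized α = k·r̄ / (1 + (k−1)·r̄) = 8 × 0.288 / (1 + 7 × 0.288)
  = 2.3040 / 3.0160 = 0.764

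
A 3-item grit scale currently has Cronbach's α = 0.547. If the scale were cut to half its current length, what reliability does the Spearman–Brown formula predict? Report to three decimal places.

predicted reliability = 0.376

Length factor m = 1/2
α' = m·α / (1 − (1−m)·α)
   = 1/2 × 0.547 / (1 − (1 − 1/2) × 0.547)
   = 0.2735 / 0.7265 = 0.376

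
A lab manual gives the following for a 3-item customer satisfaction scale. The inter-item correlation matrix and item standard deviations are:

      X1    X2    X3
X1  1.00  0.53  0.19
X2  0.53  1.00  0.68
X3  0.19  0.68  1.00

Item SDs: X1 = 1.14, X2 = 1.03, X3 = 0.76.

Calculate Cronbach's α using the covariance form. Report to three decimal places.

Σσ²ᵢ = 1.14² + 1.03² + 0.76² = 2.9381
Covariances σ_ij = r_ij · s_i · s_j:
  σ(X1,X2) = 0.53 × 1.14 × 1.03 = 0.6223
  σ(X1,X3) = 0.19 × 1.14 × 0.76 = 0.1646
  σ(X2,X3) = 0.68 × 1.03 × 0.76 = 0.5323
σ²_T = Σσ²ᵢ + 2·Σσ_ij = 2.9381 + 2 × 1.3192 = 5.5765
α = (3/2)·(1 − 2.9381/5.5765) = 0.710

α = 0.710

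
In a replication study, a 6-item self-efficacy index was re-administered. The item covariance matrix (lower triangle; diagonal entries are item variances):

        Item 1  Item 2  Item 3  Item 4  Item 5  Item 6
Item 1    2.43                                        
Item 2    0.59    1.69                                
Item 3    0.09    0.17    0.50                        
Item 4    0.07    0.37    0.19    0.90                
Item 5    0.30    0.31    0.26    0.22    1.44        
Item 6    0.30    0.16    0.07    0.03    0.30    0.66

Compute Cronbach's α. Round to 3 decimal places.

Σσᵢ² = 2.43 + 1.69 + 0.50 + 0.90 + 1.44 + 0.66 = 7.62
Sum of the distinct covariances = 3.43
σ²_total = 7.62 + 2 × 3.43 = 14.48
α = (k/(k−1))·(1 − Σσᵢ²/σ²_total) = (6/5)·(1 − 7.62/14.48) = 0.569

α = 0.569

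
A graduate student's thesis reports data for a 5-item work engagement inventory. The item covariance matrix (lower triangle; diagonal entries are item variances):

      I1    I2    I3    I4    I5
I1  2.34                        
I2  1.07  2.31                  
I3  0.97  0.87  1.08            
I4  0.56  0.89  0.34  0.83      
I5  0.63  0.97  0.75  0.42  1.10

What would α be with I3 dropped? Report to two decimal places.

Remaining items: I1, I2, I4, I5 (k = 4).
Σσᵢ² = 2.34 + 2.31 + 0.83 + 1.10 = 6.58
Var(T) = 6.58 + 2 × 4.54 = 15.66
α (item deleted) = (4/3)·(1 − 6.58/15.66) = 0.77

α = 0.77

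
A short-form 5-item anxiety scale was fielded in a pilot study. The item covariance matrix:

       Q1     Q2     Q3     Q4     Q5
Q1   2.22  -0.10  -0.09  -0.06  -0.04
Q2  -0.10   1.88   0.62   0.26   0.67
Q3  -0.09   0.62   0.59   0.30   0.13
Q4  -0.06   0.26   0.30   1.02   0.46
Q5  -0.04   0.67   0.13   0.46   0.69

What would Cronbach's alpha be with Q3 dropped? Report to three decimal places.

Remaining items: Q1, Q2, Q4, Q5 (k = 4).
sum of item variances = 2.22 + 1.88 + 1.02 + 0.69 = 5.81
σ²_T = 5.81 + 2 × 1.19 = 8.19
α (item deleted) = (4/3)·(1 − 5.81/8.19) = 0.387

Cronbach's alpha = 0.387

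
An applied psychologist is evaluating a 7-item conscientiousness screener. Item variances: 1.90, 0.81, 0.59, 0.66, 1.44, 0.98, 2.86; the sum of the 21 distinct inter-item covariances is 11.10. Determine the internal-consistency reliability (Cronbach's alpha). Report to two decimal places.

Cronbach's alpha = 0.82

ΣVar(i) = 1.90 + 0.81 + 0.59 + 0.66 + 1.44 + 0.98 + 2.86 = 9.24
Sum of distinct covariances = 11.10
total variance = ΣVar(i) + 2·Σcov = 9.24 + 2 × 11.10 = 31.44
α = (7/6)·(1 − 9.24/31.44) = 0.82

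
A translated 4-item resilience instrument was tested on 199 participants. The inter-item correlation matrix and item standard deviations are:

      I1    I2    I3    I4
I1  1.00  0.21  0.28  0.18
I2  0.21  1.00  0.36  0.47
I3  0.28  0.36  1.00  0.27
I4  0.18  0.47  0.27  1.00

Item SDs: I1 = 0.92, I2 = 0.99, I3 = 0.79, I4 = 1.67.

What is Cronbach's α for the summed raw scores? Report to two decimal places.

α = 0.59

Σσ²ᵢ = 0.92² + 0.99² + 0.79² + 1.67² = 5.2395
Covariances σ_ij = r_ij · s_i · s_j:
  σ(I1,I2) = 0.21 × 0.92 × 0.99 = 0.1913
  σ(I1,I3) = 0.28 × 0.92 × 0.79 = 0.2035
  σ(I1,I4) = 0.18 × 0.92 × 1.67 = 0.2766
  σ(I2,I3) = 0.36 × 0.99 × 0.79 = 0.2816
  σ(I2,I4) = 0.47 × 0.99 × 1.67 = 0.7771
  σ(I3,I4) = 0.27 × 0.79 × 1.67 = 0.3562
σ²_T = Σσ²ᵢ + 2·Σσ_ij = 5.2395 + 2 × 2.0863 = 9.4121
α = (4/3)·(1 − 5.2395/9.4121) = 0.59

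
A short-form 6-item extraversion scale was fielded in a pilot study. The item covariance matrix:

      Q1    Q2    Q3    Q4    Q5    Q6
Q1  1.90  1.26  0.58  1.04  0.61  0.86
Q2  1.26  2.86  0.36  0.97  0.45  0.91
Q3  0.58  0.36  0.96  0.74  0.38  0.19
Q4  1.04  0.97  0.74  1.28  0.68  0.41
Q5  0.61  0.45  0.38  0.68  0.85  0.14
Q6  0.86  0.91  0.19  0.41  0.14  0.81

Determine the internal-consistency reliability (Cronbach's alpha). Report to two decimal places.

α = 0.83

Σσ²ᵢ = 1.90 + 2.86 + 0.96 + 1.28 + 0.85 + 0.81 = 8.66
Σ_{i<j} σ_ij = 9.58
σ²_T = 8.66 + 2 × 9.58 = 27.82
α = (k/(k−1))·(1 − Σσ²ᵢ/σ²_T) = (6/5)·(1 − 8.66/27.82) = 0.83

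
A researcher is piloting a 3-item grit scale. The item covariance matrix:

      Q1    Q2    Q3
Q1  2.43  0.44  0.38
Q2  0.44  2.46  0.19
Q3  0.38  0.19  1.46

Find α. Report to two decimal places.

α = 0.36

ΣVar(i) = 2.43 + 2.46 + 1.46 = 6.35
Sum of off-diagonal covariances = 1.01
Var(T) = 6.35 + 2 × 1.01 = 8.37
α = (k/(k−1))·(1 − ΣVar(i)/Var(T)) = (3/2)·(1 − 6.35/8.37) = 0.36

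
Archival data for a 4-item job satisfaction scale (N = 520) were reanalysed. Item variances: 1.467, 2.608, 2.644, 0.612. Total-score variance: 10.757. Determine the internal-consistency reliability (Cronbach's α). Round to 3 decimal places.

Σσᵢ² = 1.467 + 2.608 + 2.644 + 0.612 = 7.331
α = (k/(k−1))·(1 − Σσᵢ²/Var(T)) = (4/3)·(1 − 7.331/10.757) = 0.425

α = 0.425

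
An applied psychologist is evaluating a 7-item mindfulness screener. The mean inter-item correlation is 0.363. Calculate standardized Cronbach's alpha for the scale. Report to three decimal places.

Standardized α = k·r̄ / (1 + (k−1)·r̄) = 7 × 0.363 / (1 + 6 × 0.363)
  = 2.5410 / 3.1780 = 0.800

standardized Cronbach's alpha = 0.800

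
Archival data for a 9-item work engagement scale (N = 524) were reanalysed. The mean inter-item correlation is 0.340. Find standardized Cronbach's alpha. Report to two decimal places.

Standardized α = k·r̄ / (1 + (k−1)·r̄) = 9 × 0.340 / (1 + 8 × 0.340)
  = 3.0600 / 3.7200 = 0.82

standardized Cronbach's alpha = 0.82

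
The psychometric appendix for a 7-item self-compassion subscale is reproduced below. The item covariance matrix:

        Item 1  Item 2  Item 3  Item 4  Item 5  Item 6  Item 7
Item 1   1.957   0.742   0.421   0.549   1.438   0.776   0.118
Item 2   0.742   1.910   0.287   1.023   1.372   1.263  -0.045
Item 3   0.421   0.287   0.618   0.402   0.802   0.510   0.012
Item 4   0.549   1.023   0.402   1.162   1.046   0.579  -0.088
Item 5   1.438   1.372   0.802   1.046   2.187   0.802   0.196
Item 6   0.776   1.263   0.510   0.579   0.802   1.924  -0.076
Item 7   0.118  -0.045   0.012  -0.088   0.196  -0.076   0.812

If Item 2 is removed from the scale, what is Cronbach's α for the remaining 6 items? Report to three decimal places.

α = 0.760

Remaining items: Item 1, Item 3, Item 4, Item 5, Item 6, Item 7 (k = 6).
Σσᵢ² = 1.957 + 0.618 + 1.162 + 2.187 + 1.924 + 0.812 = 8.660
total variance = 8.660 + 2 × 7.487 = 23.634
α (item deleted) = (6/5)·(1 − 8.660/23.634) = 0.760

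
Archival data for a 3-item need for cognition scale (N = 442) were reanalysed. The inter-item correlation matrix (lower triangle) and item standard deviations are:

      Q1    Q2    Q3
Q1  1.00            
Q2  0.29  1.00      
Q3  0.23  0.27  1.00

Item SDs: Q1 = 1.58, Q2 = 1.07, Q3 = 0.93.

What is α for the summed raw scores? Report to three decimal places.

α = 0.491

Σσ²ᵢ = 1.58² + 1.07² + 0.93² = 4.5062
Covariances σ_ij = r_ij · s_i · s_j:
  σ(Q1,Q2) = 0.29 × 1.58 × 1.07 = 0.4903
  σ(Q1,Q3) = 0.23 × 1.58 × 0.93 = 0.3380
  σ(Q2,Q3) = 0.27 × 1.07 × 0.93 = 0.2687
σ²_T = Σσ²ᵢ + 2·Σσ_ij = 4.5062 + 2 × 1.0970 = 6.7002
α = (3/2)·(1 − 4.5062/6.7002) = 0.491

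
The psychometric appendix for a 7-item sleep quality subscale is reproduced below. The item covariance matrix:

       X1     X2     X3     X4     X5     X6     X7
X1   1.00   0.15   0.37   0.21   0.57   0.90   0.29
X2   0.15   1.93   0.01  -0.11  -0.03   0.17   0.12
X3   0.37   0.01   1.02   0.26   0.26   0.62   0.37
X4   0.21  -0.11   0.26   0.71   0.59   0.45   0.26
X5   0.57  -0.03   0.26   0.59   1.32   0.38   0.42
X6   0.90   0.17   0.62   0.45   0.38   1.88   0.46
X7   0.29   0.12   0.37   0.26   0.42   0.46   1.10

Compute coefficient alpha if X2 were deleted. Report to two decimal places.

coefficient alpha = 0.78

Remaining items: X1, X3, X4, X5, X6, X7 (k = 6).
sum of item variances = 1.00 + 1.02 + 0.71 + 1.32 + 1.88 + 1.10 = 7.03
total variance = 7.03 + 2 × 6.41 = 19.85
α (item deleted) = (6/5)·(1 − 7.03/19.85) = 0.78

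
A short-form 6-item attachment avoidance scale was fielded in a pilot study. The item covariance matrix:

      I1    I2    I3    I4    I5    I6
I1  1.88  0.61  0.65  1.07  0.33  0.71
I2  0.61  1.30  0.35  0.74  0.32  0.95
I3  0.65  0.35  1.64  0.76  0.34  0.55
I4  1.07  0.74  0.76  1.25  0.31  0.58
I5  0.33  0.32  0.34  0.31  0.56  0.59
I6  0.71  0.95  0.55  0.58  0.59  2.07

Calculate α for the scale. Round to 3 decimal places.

α = 0.805

sum of item variances = 1.88 + 1.30 + 1.64 + 1.25 + 0.56 + 2.07 = 8.70
Sum of the distinct covariances = 8.86
σ²_T = 8.70 + 2 × 8.86 = 26.42
α = (k/(k−1))·(1 − sum of item variances/σ²_T) = (6/5)·(1 − 8.70/26.42) = 0.805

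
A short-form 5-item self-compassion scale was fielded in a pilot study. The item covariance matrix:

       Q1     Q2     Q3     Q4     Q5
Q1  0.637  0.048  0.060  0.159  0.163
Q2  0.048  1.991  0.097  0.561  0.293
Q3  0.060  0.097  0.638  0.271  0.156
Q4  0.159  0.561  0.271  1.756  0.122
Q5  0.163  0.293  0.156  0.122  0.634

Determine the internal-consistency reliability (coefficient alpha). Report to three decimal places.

Σσᵢ² = 0.637 + 1.991 + 0.638 + 1.756 + 0.634 = 5.656
Sum of the distinct covariances = 1.930
σ²_total = 5.656 + 2 × 1.930 = 9.516
α = (k/(k−1))·(1 − Σσᵢ²/σ²_total) = (5/4)·(1 − 5.656/9.516) = 0.507

α = 0.507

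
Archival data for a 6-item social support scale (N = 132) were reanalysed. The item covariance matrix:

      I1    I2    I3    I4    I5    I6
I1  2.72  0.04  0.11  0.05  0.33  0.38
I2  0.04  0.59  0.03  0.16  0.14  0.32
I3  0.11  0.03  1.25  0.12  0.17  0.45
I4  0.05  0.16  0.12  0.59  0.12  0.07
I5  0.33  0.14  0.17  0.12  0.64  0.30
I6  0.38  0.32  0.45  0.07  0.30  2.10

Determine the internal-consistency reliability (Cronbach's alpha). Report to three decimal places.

α = 0.497

Σσ²ᵢ = 2.72 + 0.59 + 1.25 + 0.59 + 0.64 + 2.10 = 7.89
Σ_{i<j} σ_ij = 2.79
Var(T) = 7.89 + 2 × 2.79 = 13.47
α = (k/(k−1))·(1 − Σσ²ᵢ/Var(T)) = (6/5)·(1 − 7.89/13.47) = 0.497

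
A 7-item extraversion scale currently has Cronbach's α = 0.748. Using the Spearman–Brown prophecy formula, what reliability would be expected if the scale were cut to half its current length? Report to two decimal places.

Length factor m = 1/2
α' = m·α / (1 − (1−m)·α)
   = 1/2 × 0.748 / (1 − (1 − 1/2) × 0.748)
   = 0.3740 / 0.6260 = 0.60

predicted reliability = 0.60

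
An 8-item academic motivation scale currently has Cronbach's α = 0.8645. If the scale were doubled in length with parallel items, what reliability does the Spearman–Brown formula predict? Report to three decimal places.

predicted reliability = 0.927

Length factor m = 2
α' = m·α / (1 + (m−1)·α)
   = 2 × 0.8645 / (1 + (2 − 1) × 0.8645)
   = 1.7290 / 1.8645 = 0.927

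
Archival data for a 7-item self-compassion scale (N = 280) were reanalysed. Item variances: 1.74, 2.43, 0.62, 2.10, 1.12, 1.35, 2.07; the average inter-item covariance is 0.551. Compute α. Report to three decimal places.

α = 0.781

sum of item variances = 1.74 + 2.43 + 0.62 + 2.10 + 1.12 + 1.35 + 2.07 = 11.43
Sum of the 21 distinct covariances = 21 × 0.551 = 11.571
total variance = sum of item variances + 2·Σcov = 11.43 + 2 × 11.571 = 34.572
α = (7/6)·(1 − 11.43/34.572) = 0.781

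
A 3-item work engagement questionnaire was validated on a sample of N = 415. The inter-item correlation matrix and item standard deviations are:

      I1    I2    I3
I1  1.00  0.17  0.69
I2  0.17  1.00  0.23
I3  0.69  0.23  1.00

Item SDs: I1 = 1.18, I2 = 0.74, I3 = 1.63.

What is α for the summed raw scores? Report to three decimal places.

Σσ²ᵢ = 1.18² + 0.74² + 1.63² = 4.5969
Covariances σ_ij = r_ij · s_i · s_j:
  σ(I1,I2) = 0.17 × 1.18 × 0.74 = 0.1484
  σ(I1,I3) = 0.69 × 1.18 × 1.63 = 1.3271
  σ(I2,I3) = 0.23 × 0.74 × 1.63 = 0.2774
σ²_T = Σσ²ᵢ + 2·Σσ_ij = 4.5969 + 2 × 1.7529 = 8.1027
α = (3/2)·(1 − 4.5969/8.1027) = 0.649

α = 0.649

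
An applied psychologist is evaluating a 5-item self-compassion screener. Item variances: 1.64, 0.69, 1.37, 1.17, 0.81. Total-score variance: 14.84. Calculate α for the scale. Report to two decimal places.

Σσ²ᵢ = 1.64 + 0.69 + 1.37 + 1.17 + 0.81 = 5.68
α = (k/(k−1))·(1 − Σσ²ᵢ/total variance) = (5/4)·(1 − 5.68/14.84) = 0.77

α = 0.77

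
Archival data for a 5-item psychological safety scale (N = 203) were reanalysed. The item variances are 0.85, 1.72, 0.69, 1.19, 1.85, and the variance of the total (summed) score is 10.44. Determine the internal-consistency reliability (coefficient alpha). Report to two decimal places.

sum of item variances = 0.85 + 1.72 + 0.69 + 1.19 + 1.85 = 6.30
α = (k/(k−1))·(1 − sum of item variances/total variance) = (5/4)·(1 − 6.30/10.44) = 0.50

α = 0.50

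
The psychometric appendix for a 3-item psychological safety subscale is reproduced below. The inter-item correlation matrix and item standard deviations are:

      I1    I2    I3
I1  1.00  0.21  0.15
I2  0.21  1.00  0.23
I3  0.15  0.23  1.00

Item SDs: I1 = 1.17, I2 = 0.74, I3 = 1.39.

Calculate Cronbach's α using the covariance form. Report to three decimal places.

Cronbach's α = 0.384

Σσ²ᵢ = 1.17² + 0.74² + 1.39² = 3.8486
Covariances σ_ij = r_ij · s_i · s_j:
  σ(I1,I2) = 0.21 × 1.17 × 0.74 = 0.1818
  σ(I1,I3) = 0.15 × 1.17 × 1.39 = 0.2439
  σ(I2,I3) = 0.23 × 0.74 × 1.39 = 0.2366
σ²_T = Σσ²ᵢ + 2·Σσ_ij = 3.8486 + 2 × 0.6623 = 5.1732
α = (3/2)·(1 − 3.8486/5.1732) = 0.384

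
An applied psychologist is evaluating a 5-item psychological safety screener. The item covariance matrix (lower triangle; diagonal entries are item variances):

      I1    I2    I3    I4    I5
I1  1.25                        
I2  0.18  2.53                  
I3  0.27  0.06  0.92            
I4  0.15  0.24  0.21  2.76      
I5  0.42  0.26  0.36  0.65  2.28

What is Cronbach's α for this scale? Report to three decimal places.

Cronbach's α = 0.456

ΣVar(i) = 1.25 + 2.53 + 0.92 + 2.76 + 2.28 = 9.74
Σ_{i<j} σ_ij = 2.80
total variance = 9.74 + 2 × 2.80 = 15.34
α = (k/(k−1))·(1 − ΣVar(i)/total variance) = (5/4)·(1 − 9.74/15.34) = 0.456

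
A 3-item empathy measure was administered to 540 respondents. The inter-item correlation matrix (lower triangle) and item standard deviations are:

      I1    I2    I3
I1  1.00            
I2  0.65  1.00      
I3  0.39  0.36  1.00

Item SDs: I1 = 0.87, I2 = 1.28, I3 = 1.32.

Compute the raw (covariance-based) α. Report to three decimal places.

α = 0.694

Σσ²ᵢ = 0.87² + 1.28² + 1.32² = 4.1377
Covariances σ_ij = r_ij · s_i · s_j:
  σ(I1,I2) = 0.65 × 0.87 × 1.28 = 0.7238
  σ(I1,I3) = 0.39 × 0.87 × 1.32 = 0.4479
  σ(I2,I3) = 0.36 × 1.28 × 1.32 = 0.6083
σ²_T = Σσ²ᵢ + 2·Σσ_ij = 4.1377 + 2 × 1.7800 = 7.6977
α = (3/2)·(1 − 4.1377/7.6977) = 0.694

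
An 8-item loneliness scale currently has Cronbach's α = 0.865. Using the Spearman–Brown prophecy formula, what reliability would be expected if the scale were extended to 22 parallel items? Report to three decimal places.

predicted reliability = 0.946

Length factor m = 22/8 = 2.7500
α' = m·α / (1 + (m−1)·α)
   = 22/8 × 0.865 / (1 + (22/8 − 1) × 0.865)
   = 2.3788 / 2.5137 = 0.946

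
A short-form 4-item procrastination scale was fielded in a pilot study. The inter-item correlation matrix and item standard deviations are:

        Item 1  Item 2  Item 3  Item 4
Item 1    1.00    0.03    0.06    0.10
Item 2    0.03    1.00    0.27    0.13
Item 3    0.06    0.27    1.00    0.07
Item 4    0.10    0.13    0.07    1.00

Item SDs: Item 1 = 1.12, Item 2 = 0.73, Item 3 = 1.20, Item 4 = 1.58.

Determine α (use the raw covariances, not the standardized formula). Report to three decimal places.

Σσ²ᵢ = 1.12² + 0.73² + 1.20² + 1.58² = 5.7237
Covariances σ_ij = r_ij · s_i · s_j:
  σ(Item 1,Item 2) = 0.03 × 1.12 × 0.73 = 0.0245
  σ(Item 1,Item 3) = 0.06 × 1.12 × 1.20 = 0.0806
  σ(Item 1,Item 4) = 0.10 × 1.12 × 1.58 = 0.1770
  σ(Item 2,Item 3) = 0.27 × 0.73 × 1.20 = 0.2365
  σ(Item 2,Item 4) = 0.13 × 0.73 × 1.58 = 0.1499
  σ(Item 3,Item 4) = 0.07 × 1.20 × 1.58 = 0.1327
σ²_T = Σσ²ᵢ + 2·Σσ_ij = 5.7237 + 2 × 0.8012 = 7.3261
α = (4/3)·(1 − 5.7237/7.3261) = 0.292

α = 0.292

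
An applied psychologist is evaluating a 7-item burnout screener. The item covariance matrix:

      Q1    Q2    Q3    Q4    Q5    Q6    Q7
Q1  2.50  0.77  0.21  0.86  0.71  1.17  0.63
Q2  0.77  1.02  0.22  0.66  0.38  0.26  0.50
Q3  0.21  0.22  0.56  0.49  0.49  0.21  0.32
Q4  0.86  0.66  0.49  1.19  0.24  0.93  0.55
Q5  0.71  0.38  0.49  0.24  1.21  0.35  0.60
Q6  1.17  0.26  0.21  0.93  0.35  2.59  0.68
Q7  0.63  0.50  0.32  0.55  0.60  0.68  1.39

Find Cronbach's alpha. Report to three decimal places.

ΣVar(i) = 2.50 + 1.02 + 0.56 + 1.19 + 1.21 + 2.59 + 1.39 = 10.46
Sum of off-diagonal covariances = 11.23
total variance = 10.46 + 2 × 11.23 = 32.92
α = (k/(k−1))·(1 − ΣVar(i)/total variance) = (7/6)·(1 − 10.46/32.92) = 0.796

Cronbach's alpha = 0.796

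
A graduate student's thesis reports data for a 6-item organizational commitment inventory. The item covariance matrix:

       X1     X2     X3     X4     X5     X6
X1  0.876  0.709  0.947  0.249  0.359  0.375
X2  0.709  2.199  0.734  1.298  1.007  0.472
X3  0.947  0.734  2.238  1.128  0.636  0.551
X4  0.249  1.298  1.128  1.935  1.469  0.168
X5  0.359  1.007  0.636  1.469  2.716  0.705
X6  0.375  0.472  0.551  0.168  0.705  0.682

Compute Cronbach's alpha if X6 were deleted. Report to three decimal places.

Cronbach's alpha = 0.789

Remaining items: X1, X2, X3, X4, X5 (k = 5).
Σσ²ᵢ = 0.876 + 2.199 + 2.238 + 1.935 + 2.716 = 9.964
σ²_total = 9.964 + 2 × 8.536 = 27.036
α (item deleted) = (5/4)·(1 − 9.964/27.036) = 0.789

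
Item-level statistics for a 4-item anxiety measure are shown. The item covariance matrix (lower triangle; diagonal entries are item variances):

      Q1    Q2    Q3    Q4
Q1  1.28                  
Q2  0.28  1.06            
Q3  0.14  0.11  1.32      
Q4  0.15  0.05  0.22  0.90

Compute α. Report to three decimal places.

Σσ²ᵢ = 1.28 + 1.06 + 1.32 + 0.90 = 4.56
Sum of off-diagonal covariances = 0.95
total variance = 4.56 + 2 × 0.95 = 6.46
α = (k/(k−1))·(1 − Σσ²ᵢ/total variance) = (4/3)·(1 − 4.56/6.46) = 0.392

α = 0.392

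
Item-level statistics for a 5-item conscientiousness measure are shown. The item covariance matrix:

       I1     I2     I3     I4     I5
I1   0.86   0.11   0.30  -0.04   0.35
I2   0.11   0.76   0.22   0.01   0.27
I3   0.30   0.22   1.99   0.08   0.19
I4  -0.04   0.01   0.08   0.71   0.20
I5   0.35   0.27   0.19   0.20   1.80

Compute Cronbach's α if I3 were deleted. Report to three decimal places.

Remaining items: I1, I2, I4, I5 (k = 4).
ΣVar(i) = 0.86 + 0.76 + 0.71 + 1.80 = 4.13
total variance = 4.13 + 2 × 0.90 = 5.93
α (item deleted) = (4/3)·(1 − 4.13/5.93) = 0.405

Cronbach's α = 0.405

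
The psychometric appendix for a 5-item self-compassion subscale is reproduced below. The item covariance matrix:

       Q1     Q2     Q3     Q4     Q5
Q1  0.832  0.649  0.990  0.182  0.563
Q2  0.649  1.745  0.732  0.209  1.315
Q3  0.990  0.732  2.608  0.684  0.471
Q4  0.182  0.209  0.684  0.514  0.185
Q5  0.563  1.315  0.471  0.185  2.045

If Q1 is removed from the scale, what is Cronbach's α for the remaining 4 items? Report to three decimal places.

Remaining items: Q2, Q3, Q4, Q5 (k = 4).
sum of item variances = 1.745 + 2.608 + 0.514 + 2.045 = 6.912
σ²_T = 6.912 + 2 × 3.596 = 14.104
α (item deleted) = (4/3)·(1 − 6.912/14.104) = 0.680

α = 0.680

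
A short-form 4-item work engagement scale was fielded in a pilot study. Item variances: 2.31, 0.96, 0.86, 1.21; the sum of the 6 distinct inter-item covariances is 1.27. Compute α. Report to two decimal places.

α = 0.43

Σσᵢ² = 2.31 + 0.96 + 0.86 + 1.21 = 5.34
Sum of distinct covariances = 1.27
Var(T) = Σσᵢ² + 2·Σcov = 5.34 + 2 × 1.27 = 7.88
α = (4/3)·(1 − 5.34/7.88) = 0.43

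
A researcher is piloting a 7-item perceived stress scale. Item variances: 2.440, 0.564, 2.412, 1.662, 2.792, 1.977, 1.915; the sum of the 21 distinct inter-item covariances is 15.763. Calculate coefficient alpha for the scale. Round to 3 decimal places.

coefficient alpha = 0.812

sum of item variances = 2.440 + 0.564 + 2.412 + 1.662 + 2.792 + 1.977 + 1.915 = 13.762
Sum of distinct covariances = 15.763
Var(T) = sum of item variances + 2·Σcov = 13.762 + 2 × 15.763 = 45.288
α = (7/6)·(1 − 13.762/45.288) = 0.812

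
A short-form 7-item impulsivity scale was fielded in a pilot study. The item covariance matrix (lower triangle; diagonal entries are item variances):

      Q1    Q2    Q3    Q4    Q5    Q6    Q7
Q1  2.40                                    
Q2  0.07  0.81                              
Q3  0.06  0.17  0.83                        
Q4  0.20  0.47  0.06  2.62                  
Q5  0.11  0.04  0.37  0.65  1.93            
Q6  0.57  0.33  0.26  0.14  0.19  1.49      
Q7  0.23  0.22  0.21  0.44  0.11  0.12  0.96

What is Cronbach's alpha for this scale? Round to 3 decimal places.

Σσᵢ² = 2.40 + 0.81 + 0.83 + 2.62 + 1.93 + 1.49 + 0.96 = 11.04
Σ_{i<j} σ_ij = 5.02
σ²_total = 11.04 + 2 × 5.02 = 21.08
α = (k/(k−1))·(1 − Σσᵢ²/σ²_total) = (7/6)·(1 − 11.04/21.08) = 0.556

α = 0.556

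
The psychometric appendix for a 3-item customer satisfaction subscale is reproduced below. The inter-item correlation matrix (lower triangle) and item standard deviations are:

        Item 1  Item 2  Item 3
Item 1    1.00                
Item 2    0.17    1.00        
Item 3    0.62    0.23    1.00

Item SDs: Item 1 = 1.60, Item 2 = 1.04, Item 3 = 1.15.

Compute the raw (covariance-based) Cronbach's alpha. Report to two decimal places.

Σσ²ᵢ = 1.60² + 1.04² + 1.15² = 4.9641
Covariances σ_ij = r_ij · s_i · s_j:
  σ(Item 1,Item 2) = 0.17 × 1.60 × 1.04 = 0.2829
  σ(Item 1,Item 3) = 0.62 × 1.60 × 1.15 = 1.1408
  σ(Item 2,Item 3) = 0.23 × 1.04 × 1.15 = 0.2751
σ²_T = Σσ²ᵢ + 2·Σσ_ij = 4.9641 + 2 × 1.6988 = 8.3617
α = (3/2)·(1 − 4.9641/8.3617) = 0.61

Cronbach's alpha = 0.61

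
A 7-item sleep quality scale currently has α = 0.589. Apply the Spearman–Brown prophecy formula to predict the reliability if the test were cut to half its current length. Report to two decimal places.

Length factor m = 1/2
α' = m·α / (1 − (1−m)·α)
   = 1/2 × 0.589 / (1 − (1 − 1/2) × 0.589)
   = 0.2945 / 0.7055 = 0.42

predicted reliability = 0.42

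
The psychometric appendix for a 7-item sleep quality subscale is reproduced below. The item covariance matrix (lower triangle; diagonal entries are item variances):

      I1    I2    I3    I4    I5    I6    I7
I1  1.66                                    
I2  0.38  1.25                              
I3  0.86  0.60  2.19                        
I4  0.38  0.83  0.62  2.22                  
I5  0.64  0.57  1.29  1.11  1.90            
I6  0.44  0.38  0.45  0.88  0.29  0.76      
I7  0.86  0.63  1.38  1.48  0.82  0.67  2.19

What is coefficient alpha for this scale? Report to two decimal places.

coefficient alpha = 0.84

sum of item variances = 1.66 + 1.25 + 2.19 + 2.22 + 1.90 + 0.76 + 2.19 = 12.17
Sum of the distinct covariances = 15.56
σ²_T = 12.17 + 2 × 15.56 = 43.29
α = (k/(k−1))·(1 − sum of item variances/σ²_T) = (7/6)·(1 − 12.17/43.29) = 0.84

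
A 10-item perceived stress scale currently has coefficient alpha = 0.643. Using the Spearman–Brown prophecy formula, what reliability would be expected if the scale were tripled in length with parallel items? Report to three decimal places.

Length factor m = 3
α' = m·α / (1 + (m−1)·α)
   = 3 × 0.643 / (1 + (3 − 1) × 0.643)
   = 1.9290 / 2.2860 = 0.844

predicted reliability = 0.844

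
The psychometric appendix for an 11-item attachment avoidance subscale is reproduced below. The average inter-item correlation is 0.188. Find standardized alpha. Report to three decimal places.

Standardized α = k·r̄ / (1 + (k−1)·r̄) = 11 × 0.188 / (1 + 10 × 0.188)
  = 2.0680 / 2.8800 = 0.718

standardized alpha = 0.718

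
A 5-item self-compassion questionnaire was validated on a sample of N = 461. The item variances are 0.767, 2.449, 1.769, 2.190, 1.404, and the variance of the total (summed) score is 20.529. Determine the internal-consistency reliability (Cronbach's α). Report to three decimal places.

α = 0.728

Σσ²ᵢ = 0.767 + 2.449 + 1.769 + 2.190 + 1.404 = 8.579
α = (k/(k−1))·(1 − Σσ²ᵢ/Var(T)) = (5/4)·(1 − 8.579/20.529) = 0.728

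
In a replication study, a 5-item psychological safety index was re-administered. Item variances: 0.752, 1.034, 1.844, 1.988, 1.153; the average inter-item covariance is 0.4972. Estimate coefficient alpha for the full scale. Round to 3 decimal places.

coefficient alpha = 0.744

ΣVar(i) = 0.752 + 1.034 + 1.844 + 1.988 + 1.153 = 6.771
Sum of the 10 distinct covariances = 10 × 0.4972 = 4.9720
σ²_T = ΣVar(i) + 2·Σcov = 6.771 + 2 × 4.9720 = 16.7150
α = (5/4)·(1 − 6.771/16.7150) = 0.744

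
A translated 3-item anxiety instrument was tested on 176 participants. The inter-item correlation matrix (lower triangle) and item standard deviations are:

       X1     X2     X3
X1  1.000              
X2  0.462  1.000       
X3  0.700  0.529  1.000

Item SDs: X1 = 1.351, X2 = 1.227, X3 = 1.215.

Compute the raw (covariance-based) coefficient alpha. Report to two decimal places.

α = 0.79

Σσ²ᵢ = 1.351² + 1.227² + 1.215² = 4.8070
Covariances σ_ij = r_ij · s_i · s_j:
  σ(X1,X2) = 0.462 × 1.351 × 1.227 = 0.7658
  σ(X1,X3) = 0.700 × 1.351 × 1.215 = 1.1490
  σ(X2,X3) = 0.529 × 1.227 × 1.215 = 0.7886
σ²_T = Σσ²ᵢ + 2·Σσ_ij = 4.8070 + 2 × 2.7034 = 10.2138
α = (3/2)·(1 − 4.8070/10.2138) = 0.79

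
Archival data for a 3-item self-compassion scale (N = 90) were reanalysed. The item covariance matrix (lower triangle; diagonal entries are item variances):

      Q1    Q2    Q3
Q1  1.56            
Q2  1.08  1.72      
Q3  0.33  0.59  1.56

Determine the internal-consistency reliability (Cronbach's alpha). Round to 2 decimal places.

α = 0.68

Σσᵢ² = 1.56 + 1.72 + 1.56 = 4.84
Σ_{i<j} σ_ij = 2.00
Var(T) = 4.84 + 2 × 2.00 = 8.84
α = (k/(k−1))·(1 − Σσᵢ²/Var(T)) = (3/2)·(1 − 4.84/8.84) = 0.68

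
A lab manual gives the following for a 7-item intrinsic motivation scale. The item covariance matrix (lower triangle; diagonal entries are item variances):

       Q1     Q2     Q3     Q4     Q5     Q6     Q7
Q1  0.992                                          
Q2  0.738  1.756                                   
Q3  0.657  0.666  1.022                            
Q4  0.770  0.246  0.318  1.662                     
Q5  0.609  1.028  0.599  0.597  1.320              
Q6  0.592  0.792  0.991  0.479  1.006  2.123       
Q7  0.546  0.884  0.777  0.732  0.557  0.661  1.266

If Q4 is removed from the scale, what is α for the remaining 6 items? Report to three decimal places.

α = 0.868

Remaining items: Q1, Q2, Q3, Q5, Q6, Q7 (k = 6).
ΣVar(i) = 0.992 + 1.756 + 1.022 + 1.320 + 2.123 + 1.266 = 8.479
σ²_total = 8.479 + 2 × 11.103 = 30.685
α (item deleted) = (6/5)·(1 − 8.479/30.685) = 0.868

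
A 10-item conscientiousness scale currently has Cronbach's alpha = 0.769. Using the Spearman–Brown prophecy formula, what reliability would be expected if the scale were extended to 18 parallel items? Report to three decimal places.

predicted reliability = 0.857

Length factor m = 18/10 = 1.8000
α' = m·α / (1 + (m−1)·α)
   = 18/10 × 0.769 / (1 + (18/10 − 1) × 0.769)
   = 1.3842 / 1.6152 = 0.857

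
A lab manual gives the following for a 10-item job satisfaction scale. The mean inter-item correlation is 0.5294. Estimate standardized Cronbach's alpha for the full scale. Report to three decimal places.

standardized Cronbach's alpha = 0.918

Standardized α = k·r̄ / (1 + (k−1)·r̄) = 10 × 0.5294 / (1 + 9 × 0.5294)
  = 5.2940 / 5.7646 = 0.918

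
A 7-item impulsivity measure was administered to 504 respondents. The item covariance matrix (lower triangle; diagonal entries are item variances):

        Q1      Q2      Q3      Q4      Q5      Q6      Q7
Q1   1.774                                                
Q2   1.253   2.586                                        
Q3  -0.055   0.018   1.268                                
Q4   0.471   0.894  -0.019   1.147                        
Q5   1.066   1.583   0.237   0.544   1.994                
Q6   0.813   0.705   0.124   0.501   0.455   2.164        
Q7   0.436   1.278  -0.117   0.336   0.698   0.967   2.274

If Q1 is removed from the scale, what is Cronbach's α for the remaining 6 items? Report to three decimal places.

Remaining items: Q2, Q3, Q4, Q5, Q6, Q7 (k = 6).
sum of item variances = 2.586 + 1.268 + 1.147 + 1.994 + 2.164 + 2.274 = 11.433
σ²_T = 11.433 + 2 × 8.204 = 27.841
α (item deleted) = (6/5)·(1 − 11.433/27.841) = 0.707

Cronbach's α = 0.707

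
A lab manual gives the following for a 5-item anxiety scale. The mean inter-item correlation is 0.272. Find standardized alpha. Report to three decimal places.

α = 0.651

Standardized α = k·r̄ / (1 + (k−1)·r̄) = 5 × 0.272 / (1 + 4 × 0.272)
  = 1.3600 / 2.0880 = 0.651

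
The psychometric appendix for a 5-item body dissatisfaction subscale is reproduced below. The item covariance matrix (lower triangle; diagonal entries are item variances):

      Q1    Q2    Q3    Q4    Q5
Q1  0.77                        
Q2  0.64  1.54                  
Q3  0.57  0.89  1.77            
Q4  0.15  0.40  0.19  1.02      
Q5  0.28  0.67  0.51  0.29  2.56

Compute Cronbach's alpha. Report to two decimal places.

ΣVar(i) = 0.77 + 1.54 + 1.77 + 1.02 + 2.56 = 7.66
Σ_{i<j} σ_ij = 4.59
σ²_total = 7.66 + 2 × 4.59 = 16.84
α = (k/(k−1))·(1 − ΣVar(i)/σ²_total) = (5/4)·(1 − 7.66/16.84) = 0.68

Cronbach's alpha = 0.68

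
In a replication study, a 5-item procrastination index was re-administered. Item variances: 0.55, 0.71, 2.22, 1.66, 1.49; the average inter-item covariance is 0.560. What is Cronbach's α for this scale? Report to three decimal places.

α = 0.785

ΣVar(i) = 0.55 + 0.71 + 2.22 + 1.66 + 1.49 = 6.63
Sum of the 10 distinct covariances = 10 × 0.560 = 5.600
σ²_total = ΣVar(i) + 2·Σcov = 6.63 + 2 × 5.600 = 17.830
α = (5/4)·(1 − 6.63/17.830) = 0.785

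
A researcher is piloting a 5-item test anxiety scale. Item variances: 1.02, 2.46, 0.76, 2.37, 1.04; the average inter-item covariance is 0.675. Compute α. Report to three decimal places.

α = 0.798

Σσᵢ² = 1.02 + 2.46 + 0.76 + 2.37 + 1.04 = 7.65
Sum of the 10 distinct covariances = 10 × 0.675 = 6.750
Var(T) = Σσᵢ² + 2·Σcov = 7.65 + 2 × 6.750 = 21.150
α = (5/4)·(1 − 7.65/21.150) = 0.798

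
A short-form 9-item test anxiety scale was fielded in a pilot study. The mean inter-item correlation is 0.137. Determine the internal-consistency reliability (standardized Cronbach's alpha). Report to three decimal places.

standardized Cronbach's alpha = 0.588

Standardized α = k·r̄ / (1 + (k−1)·r̄) = 9 × 0.137 / (1 + 8 × 0.137)
  = 1.2330 / 2.0960 = 0.588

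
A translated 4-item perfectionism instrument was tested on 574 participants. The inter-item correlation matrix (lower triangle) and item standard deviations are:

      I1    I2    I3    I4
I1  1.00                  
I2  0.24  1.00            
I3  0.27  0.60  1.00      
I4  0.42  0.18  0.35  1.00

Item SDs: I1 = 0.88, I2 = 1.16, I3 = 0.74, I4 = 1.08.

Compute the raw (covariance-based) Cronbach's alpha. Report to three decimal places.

α = 0.653

Σσ²ᵢ = 0.88² + 1.16² + 0.74² + 1.08² = 3.8340
Covariances σ_ij = r_ij · s_i · s_j:
  σ(I1,I2) = 0.24 × 0.88 × 1.16 = 0.2450
  σ(I1,I3) = 0.27 × 0.88 × 0.74 = 0.1758
  σ(I1,I4) = 0.42 × 0.88 × 1.08 = 0.3992
  σ(I2,I3) = 0.60 × 1.16 × 0.74 = 0.5150
  σ(I2,I4) = 0.18 × 1.16 × 1.08 = 0.2255
  σ(I3,I4) = 0.35 × 0.74 × 1.08 = 0.2797
σ²_T = Σσ²ᵢ + 2·Σσ_ij = 3.8340 + 2 × 1.8402 = 7.5144
α = (4/3)·(1 − 3.8340/7.5144) = 0.653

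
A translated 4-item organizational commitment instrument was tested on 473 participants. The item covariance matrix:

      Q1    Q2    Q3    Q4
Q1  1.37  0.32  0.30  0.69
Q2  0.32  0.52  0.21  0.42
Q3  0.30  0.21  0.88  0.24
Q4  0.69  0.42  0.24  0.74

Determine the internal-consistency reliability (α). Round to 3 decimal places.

α = 0.739

Σσ²ᵢ = 1.37 + 0.52 + 0.88 + 0.74 = 3.51
Sum of off-diagonal covariances = 2.18
σ²_total = 3.51 + 2 × 2.18 = 7.87
α = (k/(k−1))·(1 − Σσ²ᵢ/σ²_total) = (4/3)·(1 − 3.51/7.87) = 0.739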